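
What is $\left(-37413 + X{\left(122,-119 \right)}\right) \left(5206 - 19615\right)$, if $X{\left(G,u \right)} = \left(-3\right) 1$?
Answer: $539127144$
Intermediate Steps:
$X{\left(G,u \right)} = -3$
$\left(-37413 + X{\left(122,-119 \right)}\right) \left(5206 - 19615\right) = \left(-37413 - 3\right) \left(5206 - 19615\right) = \left(-37416\right) \left(-14409\right) = 539127144$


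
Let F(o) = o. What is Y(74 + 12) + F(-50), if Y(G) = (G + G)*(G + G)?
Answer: 29534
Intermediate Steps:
Y(G) = 4*G² (Y(G) = (2*G)*(2*G) = 4*G²)
Y(74 + 12) + F(-50) = 4*(74 + 12)² - 50 = 4*86² - 50 = 4*7396 - 50 = 29584 - 50 = 29534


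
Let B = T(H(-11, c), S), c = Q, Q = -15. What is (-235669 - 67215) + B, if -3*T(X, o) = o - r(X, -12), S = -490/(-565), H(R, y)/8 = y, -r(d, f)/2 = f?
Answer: -102675062/339 ≈ -3.0288e+5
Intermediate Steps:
c = -15
r(d, f) = -2*f
H(R, y) = 8*y
S = 98/113 (S = -490*(-1/565) = 98/113 ≈ 0.86726)
T(X, o) = 8 - o/3 (T(X, o) = -(o - (-2)*(-12))/3 = -(o - 1*24)/3 = -(o - 24)/3 = -(-24 + o)/3 = 8 - o/3)
B = 2614/339 (B = 8 - 1/3*98/113 = 8 - 98/339 = 2614/339 ≈ 7.7109)
(-235669 - 67215) + B = (-235669 - 67215) + 2614/339 = -302884 + 2614/339 = -102675062/339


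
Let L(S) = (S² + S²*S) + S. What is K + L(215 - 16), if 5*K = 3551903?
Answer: 43153898/5 ≈ 8.6308e+6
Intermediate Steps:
K = 3551903/5 (K = (⅕)*3551903 = 3551903/5 ≈ 7.1038e+5)
L(S) = S + S² + S³ (L(S) = (S² + S³) + S = S + S² + S³)
K + L(215 - 16) = 3551903/5 + (215 - 16)*(1 + (215 - 16) + (215 - 16)²) = 3551903/5 + 199*(1 + 199 + 199²) = 3551903/5 + 199*(1 + 199 + 39601) = 3551903/5 + 199*39801 = 3551903/5 + 7920399 = 43153898/5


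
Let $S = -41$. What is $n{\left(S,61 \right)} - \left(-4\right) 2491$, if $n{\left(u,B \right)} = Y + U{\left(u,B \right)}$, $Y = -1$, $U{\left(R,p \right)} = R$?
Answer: $9922$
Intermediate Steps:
$n{\left(u,B \right)} = -1 + u$
$n{\left(S,61 \right)} - \left(-4\right) 2491 = \left(-1 - 41\right) - \left(-4\right) 2491 = -42 - -9964 = -42 + 9964 = 9922$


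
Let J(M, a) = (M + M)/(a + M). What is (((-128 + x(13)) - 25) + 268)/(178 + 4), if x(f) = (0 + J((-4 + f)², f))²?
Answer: 18614/28717 ≈ 0.64819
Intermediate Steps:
J(M, a) = 2*M/(M + a) (J(M, a) = (2*M)/(M + a) = 2*M/(M + a))
x(f) = 4*(-4 + f)⁴/(f + (-4 + f)²)² (x(f) = (0 + 2*(-4 + f)²/((-4 + f)² + f))² = (0 + 2*(-4 + f)²/(f + (-4 + f)²))² = (2*(-4 + f)²/(f + (-4 + f)²))² = 4*(-4 + f)⁴/(f + (-4 + f)²)²)
(((-128 + x(13)) - 25) + 268)/(178 + 4) = (((-128 + 4*(-4 + 13)⁴/(13 + (-4 + 13)²)²) - 25) + 268)/(178 + 4) = (((-128 + 4*9⁴/(13 + 9²)²) - 25) + 268)/182 = (((-128 + 4*6561/(13 + 81)²) - 25) + 268)*(1/182) = (((-128 + 4*6561/94²) - 25) + 268)*(1/182) = (((-128 + 4*6561*(1/8836)) - 25) + 268)*(1/182) = (((-128 + 6561/2209) - 25) + 268)*(1/182) = ((-276191/2209 - 25) + 268)*(1/182) = (-331416/2209 + 268)*(1/182) = (260596/2209)*(1/182) = 18614/28717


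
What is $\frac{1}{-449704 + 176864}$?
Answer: $- \frac{1}{272840} \approx -3.6652 \cdot 10^{-6}$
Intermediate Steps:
$\frac{1}{-449704 + 176864} = \frac{1}{-272840} = - \frac{1}{272840}$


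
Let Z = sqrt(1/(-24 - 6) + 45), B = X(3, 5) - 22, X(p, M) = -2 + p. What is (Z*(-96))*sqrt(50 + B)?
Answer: -16*sqrt(1173630)/5 ≈ -3466.7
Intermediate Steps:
B = -21 (B = (-2 + 3) - 22 = 1 - 22 = -21)
Z = sqrt(40470)/30 (Z = sqrt(1/(-30) + 45) = sqrt(-1/30 + 45) = sqrt(1349/30) = sqrt(40470)/30 ≈ 6.7057)
(Z*(-96))*sqrt(50 + B) = ((sqrt(40470)/30)*(-96))*sqrt(50 - 21) = (-16*sqrt(40470)/5)*sqrt(29) = -16*sqrt(1173630)/5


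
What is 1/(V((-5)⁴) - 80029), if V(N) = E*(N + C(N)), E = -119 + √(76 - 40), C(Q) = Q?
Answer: -1/221279 ≈ -4.5192e-6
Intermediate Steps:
E = -113 (E = -119 + √36 = -119 + 6 = -113)
V(N) = -226*N (V(N) = -113*(N + N) = -226*N)
1/(V((-5)⁴) - 80029) = 1/(-226*(-5)⁴ - 80029) = 1/(-226*625 - 80029) = 1/(-141250 - 80029) = 1/(-221279) = -1/221279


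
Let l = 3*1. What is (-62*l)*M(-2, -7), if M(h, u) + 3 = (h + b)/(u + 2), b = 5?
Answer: 3348/5 ≈ 669.60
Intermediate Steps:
l = 3
M(h, u) = -3 + (5 + h)/(2 + u) (M(h, u) = -3 + (h + 5)/(u + 2) = -3 + (5 + h)/(2 + u))
(-62*l)*M(-2, -7) = (-62*3)*((-1 - 2 - 3*(-7))/(2 - 7)) = -186*(-1 - 2 + 21)/(-5) = -(-186)*18/5 = -186*(-18/5) = 3348/5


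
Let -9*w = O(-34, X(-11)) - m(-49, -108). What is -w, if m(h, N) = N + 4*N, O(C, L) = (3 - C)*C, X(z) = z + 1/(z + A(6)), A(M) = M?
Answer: -718/9 ≈ -79.778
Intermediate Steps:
X(z) = z + 1/(6 + z) (X(z) = z + 1/(z + 6) = z + 1/(6 + z))
O(C, L) = C*(3 - C)
m(h, N) = 5*N
w = 718/9 (w = -(-34*(3 - 1*(-34)) - 5*(-108))/9 = -(-34*(3 + 34) - 1*(-540))/9 = -(-34*37 + 540)/9 = -(-1258 + 540)/9 = -1/9*(-718) = 718/9 ≈ 79.778)
-w = -1*718/9 = -718/9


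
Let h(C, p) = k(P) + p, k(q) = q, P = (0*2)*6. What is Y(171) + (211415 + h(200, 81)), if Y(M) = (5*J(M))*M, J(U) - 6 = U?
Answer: 362831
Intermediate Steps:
J(U) = 6 + U
P = 0 (P = 0*6 = 0)
Y(M) = M*(30 + 5*M) (Y(M) = (5*(6 + M))*M = (30 + 5*M)*M = M*(30 + 5*M))
h(C, p) = p (h(C, p) = 0 + p = p)
Y(171) + (211415 + h(200, 81)) = 5*171*(6 + 171) + (211415 + 81) = 5*171*177 + 211496 = 151335 + 211496 = 362831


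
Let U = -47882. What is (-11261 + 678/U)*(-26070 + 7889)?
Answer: 4901596509140/23941 ≈ 2.0474e+8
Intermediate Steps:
(-11261 + 678/U)*(-26070 + 7889) = (-11261 + 678/(-47882))*(-26070 + 7889) = (-11261 + 678*(-1/47882))*(-18181) = (-11261 - 339/23941)*(-18181) = -269599940/23941*(-18181) = 4901596509140/23941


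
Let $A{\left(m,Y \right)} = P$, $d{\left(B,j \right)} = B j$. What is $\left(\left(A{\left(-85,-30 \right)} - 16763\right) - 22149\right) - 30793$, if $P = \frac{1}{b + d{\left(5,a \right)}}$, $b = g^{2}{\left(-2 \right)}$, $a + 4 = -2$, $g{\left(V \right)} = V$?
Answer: $- \frac{1812331}{26} \approx -69705.0$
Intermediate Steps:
$a = -6$ ($a = -4 - 2 = -6$)
$b = 4$ ($b = \left(-2\right)^{2} = 4$)
$P = - \frac{1}{26}$ ($P = \frac{1}{4 + 5 \left(-6\right)} = \frac{1}{4 - 30} = \frac{1}{-26} = - \frac{1}{26} \approx -0.038462$)
$A{\left(m,Y \right)} = - \frac{1}{26}$
$\left(\left(A{\left(-85,-30 \right)} - 16763\right) - 22149\right) - 30793 = \left(\left(- \frac{1}{26} - 16763\right) - 22149\right) - 30793 = \left(- \frac{435839}{26} - 22149\right) - 30793 = - \frac{1011713}{26} - 30793 = - \frac{1812331}{26}$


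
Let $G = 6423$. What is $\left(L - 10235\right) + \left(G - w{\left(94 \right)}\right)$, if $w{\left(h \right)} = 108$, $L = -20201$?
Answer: $-24121$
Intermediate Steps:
$\left(L - 10235\right) + \left(G - w{\left(94 \right)}\right) = \left(-20201 - 10235\right) + \left(6423 - 108\right) = -30436 + \left(6423 - 108\right) = -30436 + 6315 = -24121$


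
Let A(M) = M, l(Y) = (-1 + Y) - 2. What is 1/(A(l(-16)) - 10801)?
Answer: -1/10820 ≈ -9.2421e-5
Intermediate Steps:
l(Y) = -3 + Y
1/(A(l(-16)) - 10801) = 1/((-3 - 16) - 10801) = 1/(-19 - 10801) = 1/(-10820) = -1/10820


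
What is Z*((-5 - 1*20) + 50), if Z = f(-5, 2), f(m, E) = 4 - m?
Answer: 225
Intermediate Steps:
Z = 9 (Z = 4 - 1*(-5) = 4 + 5 = 9)
Z*((-5 - 1*20) + 50) = 9*((-5 - 1*20) + 50) = 9*((-5 - 20) + 50) = 9*(-25 + 50) = 9*25 = 225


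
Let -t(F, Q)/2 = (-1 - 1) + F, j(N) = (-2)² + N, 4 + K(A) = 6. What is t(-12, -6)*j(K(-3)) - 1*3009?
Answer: -2841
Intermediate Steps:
K(A) = 2 (K(A) = -4 + 6 = 2)
j(N) = 4 + N
t(F, Q) = 4 - 2*F (t(F, Q) = -2*((-1 - 1) + F) = -2*(-2 + F) = 4 - 2*F)
t(-12, -6)*j(K(-3)) - 1*3009 = (4 - 2*(-12))*(4 + 2) - 1*3009 = (4 + 24)*6 - 3009 = 28*6 - 3009 = 168 - 3009 = -2841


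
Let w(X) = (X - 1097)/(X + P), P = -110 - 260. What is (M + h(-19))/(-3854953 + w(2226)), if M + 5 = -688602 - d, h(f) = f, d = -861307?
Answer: -320495936/7154791639 ≈ -0.044795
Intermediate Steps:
P = -370
M = 172700 (M = -5 + (-688602 - 1*(-861307)) = -5 + (-688602 + 861307) = -5 + 172705 = 172700)
w(X) = (-1097 + X)/(-370 + X) (w(X) = (X - 1097)/(X - 370) = (-1097 + X)/(-370 + X))
(M + h(-19))/(-3854953 + w(2226)) = (172700 - 19)/(-3854953 + (-1097 + 2226)/(-370 + 2226)) = 172681/(-3854953 + 1129/1856) = 172681/(-7154791639/1856) = 172681*(-1856/7154791639) = -320495936/7154791639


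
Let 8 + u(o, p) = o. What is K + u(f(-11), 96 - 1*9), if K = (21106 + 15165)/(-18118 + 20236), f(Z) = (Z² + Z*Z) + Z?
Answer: 508585/2118 ≈ 240.13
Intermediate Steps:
f(Z) = Z + 2*Z² (f(Z) = (Z² + Z²) + Z = 2*Z² + Z = Z + 2*Z²)
u(o, p) = -8 + o
K = 36271/2118 ≈ 17.125
K + u(f(-11), 96 - 1*9) = 36271/2118 + (-8 - 11*(1 + 2*(-11))) = 36271/2118 + (-8 - 11*(1 - 22)) = 36271/2118 + (-8 - 11*(-21)) = 36271/2118 + (-8 + 231) = 36271/2118 + 223 = 508585/2118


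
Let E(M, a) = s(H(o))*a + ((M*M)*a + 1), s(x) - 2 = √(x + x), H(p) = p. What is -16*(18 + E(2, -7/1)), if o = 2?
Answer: 592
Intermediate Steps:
s(x) = 2 + √2*√x (s(x) = 2 + √(x + x) = 2 + √(2*x) = 2 + √2*√x)
E(M, a) = 1 + 4*a + a*M² (E(M, a) = (2 + √2*√2)*a + ((M*M)*a + 1) = (2 + 2)*a + (M²*a + 1) = 4*a + (a*M² + 1) = 4*a + (1 + a*M²) = 1 + 4*a + a*M²)
-16*(18 + E(2, -7/1)) = -16*(18 + (1 + 4*(-7/1) - 7/1*2²)) = -16*(18 + (1 + 4*(-7*1) - 7*1*4)) = -16*(18 + (1 + 4*(-7) - 7*4)) = -16*(18 + (1 - 28 - 28)) = -16*(18 - 55) = -16*(-37) = 592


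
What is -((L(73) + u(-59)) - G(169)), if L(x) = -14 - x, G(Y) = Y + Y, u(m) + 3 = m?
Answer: 487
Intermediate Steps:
u(m) = -3 + m
G(Y) = 2*Y
-((L(73) + u(-59)) - G(169)) = -(((-14 - 1*73) + (-3 - 59)) - 2*169) = -(((-14 - 73) - 62) - 1*338) = -((-87 - 62) - 338) = -(-149 - 338) = -1*(-487) = 487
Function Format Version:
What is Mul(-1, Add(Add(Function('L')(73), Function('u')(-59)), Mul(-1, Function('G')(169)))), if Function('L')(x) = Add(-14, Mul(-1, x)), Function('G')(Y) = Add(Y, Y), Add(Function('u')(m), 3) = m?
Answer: 487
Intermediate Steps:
Function('u')(m) = Add(-3, m)
Function('G')(Y) = Mul(2, Y)
Mul(-1, Add(Add(Function('L')(73), Function('u')(-59)), Mul(-1, Function('G')(169)))) = Mul(-1, Add(Add(Add(-14, Mul(-1, 73)), Add(-3, -59)), Mul(-1, Mul(2, 169)))) = Mul(-1, Add(Add(Add(-14, -73), -62), Mul(-1, 338))) = Mul(-1, Add(Add(-87, -62), -338)) = Mul(-1, Add(-149, -338)) = Mul(-1, -487) = 487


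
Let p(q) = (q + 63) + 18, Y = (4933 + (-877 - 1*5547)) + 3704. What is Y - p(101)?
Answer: 2031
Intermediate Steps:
Y = 2213 (Y = (4933 + (-877 - 5547)) + 3704 = (4933 - 6424) + 3704 = -1491 + 3704 = 2213)
p(q) = 81 + q (p(q) = (63 + q) + 18 = 81 + q)
Y - p(101) = 2213 - (81 + 101) = 2213 - 1*182 = 2213 - 182 = 2031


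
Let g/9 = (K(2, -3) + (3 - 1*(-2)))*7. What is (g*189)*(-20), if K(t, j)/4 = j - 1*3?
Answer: 4524660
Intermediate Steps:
K(t, j) = -12 + 4*j (K(t, j) = 4*(j - 1*3) = 4*(j - 3) = 4*(-3 + j) = -12 + 4*j)
g = -1197 (g = 9*(((-12 + 4*(-3)) + (3 - 1*(-2)))*7) = 9*(((-12 - 12) + (3 + 2))*7) = 9*((-24 + 5)*7) = 9*(-19*7) = 9*(-133) = -1197)
(g*189)*(-20) = -1197*189*(-20) = -226233*(-20) = 4524660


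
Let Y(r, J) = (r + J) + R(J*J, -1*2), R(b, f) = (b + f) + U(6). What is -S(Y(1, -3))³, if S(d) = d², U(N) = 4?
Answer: -531441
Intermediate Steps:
R(b, f) = 4 + b + f (R(b, f) = (b + f) + 4 = 4 + b + f)
Y(r, J) = 2 + J + r + J² (Y(r, J) = (r + J) + (4 + J*J - 1*2) = (J + r) + (4 + J² - 2) = (J + r) + (2 + J²) = 2 + J + r + J²)
-S(Y(1, -3))³ = -((2 - 3 + 1 + (-3)²)²)³ = -((2 - 3 + 1 + 9)²)³ = -(9²)³ = -1*81³ = -1*531441 = -531441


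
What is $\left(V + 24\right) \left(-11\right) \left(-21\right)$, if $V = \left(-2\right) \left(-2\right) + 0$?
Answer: $6468$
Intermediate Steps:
$V = 4$ ($V = 4 + 0 = 4$)
$\left(V + 24\right) \left(-11\right) \left(-21\right) = \left(4 + 24\right) \left(-11\right) \left(-21\right) = 28 \left(-11\right) \left(-21\right) = \left(-308\right) \left(-21\right) = 6468$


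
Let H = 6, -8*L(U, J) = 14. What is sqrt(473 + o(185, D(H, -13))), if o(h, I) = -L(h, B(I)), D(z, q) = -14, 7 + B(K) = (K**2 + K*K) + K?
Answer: 3*sqrt(211)/2 ≈ 21.789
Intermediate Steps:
B(K) = -7 + K + 2*K**2 (B(K) = -7 + ((K**2 + K*K) + K) = -7 + ((K**2 + K**2) + K) = -7 + (2*K**2 + K) = -7 + (K + 2*K**2) = -7 + K + 2*K**2)
L(U, J) = -7/4 (L(U, J) = -1/8*14 = -7/4)
o(h, I) = 7/4 (o(h, I) = -1*(-7/4) = 7/4)
sqrt(473 + o(185, D(H, -13))) = sqrt(473 + 7/4) = sqrt(1899/4) = 3*sqrt(211)/2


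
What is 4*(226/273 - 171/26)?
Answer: -6278/273 ≈ -22.996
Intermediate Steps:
4*(226/273 - 171/26) = 4*(-3139/546) = -6278/273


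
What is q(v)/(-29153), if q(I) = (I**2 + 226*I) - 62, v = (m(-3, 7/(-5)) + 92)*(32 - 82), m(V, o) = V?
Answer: -18796738/29153 ≈ -644.76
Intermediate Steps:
v = -4450 (v = (-3 + 92)*(32 - 82) = 89*(-50) = -4450)
q(I) = -62 + I**2 + 226*I
q(v)/(-29153) = (-62 + (-4450)**2 + 226*(-4450))/(-29153) = (-62 + 19802500 - 1005700)*(-1/29153) = 18796738*(-1/29153) = -18796738/29153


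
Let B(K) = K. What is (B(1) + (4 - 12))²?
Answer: 49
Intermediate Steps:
(B(1) + (4 - 12))² = (1 + (4 - 12))² = (1 - 8)² = (-7)² = 49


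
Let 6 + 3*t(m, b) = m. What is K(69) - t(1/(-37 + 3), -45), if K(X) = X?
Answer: 7243/102 ≈ 71.010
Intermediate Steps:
t(m, b) = -2 + m/3
K(69) - t(1/(-37 + 3), -45) = 69 - (-2 + 1/(3*(-37 + 3))) = 69 - (-2 + (⅓)/(-34)) = 69 - (-2 + (⅓)*(-1/34)) = 69 - (-2 - 1/102) = 69 - 1*(-205/102) = 69 + 205/102 = 7243/102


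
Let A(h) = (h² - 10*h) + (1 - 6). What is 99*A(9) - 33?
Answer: -1419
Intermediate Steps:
A(h) = -5 + h² - 10*h (A(h) = (h² - 10*h) - 5 = -5 + h² - 10*h)
99*A(9) - 33 = 99*(-5 + 9² - 10*9) - 33 = 99*(-5 + 81 - 90) - 33 = 99*(-14) - 33 = -1386 - 33 = -1419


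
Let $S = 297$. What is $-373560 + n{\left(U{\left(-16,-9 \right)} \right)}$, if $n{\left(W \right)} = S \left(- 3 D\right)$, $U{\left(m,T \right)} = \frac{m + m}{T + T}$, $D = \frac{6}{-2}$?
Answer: $-370887$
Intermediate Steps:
$D = -3$ ($D = 6 \left(- \frac{1}{2}\right) = -3$)
$U{\left(m,T \right)} = \frac{m}{T}$ ($U{\left(m,T \right)} = \frac{2 m}{2 T} = 2 m \frac{1}{2 T} = \frac{m}{T}$)
$n{\left(W \right)} = 2673$ ($n{\left(W \right)} = 297 \left(\left(-3\right) \left(-3\right)\right) = 297 \cdot 9 = 2673$)
$-373560 + n{\left(U{\left(-16,-9 \right)} \right)} = -373560 + 2673 = -370887$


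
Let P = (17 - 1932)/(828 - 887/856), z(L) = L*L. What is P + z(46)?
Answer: 1496236956/707881 ≈ 2113.7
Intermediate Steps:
z(L) = L²
P = -1639240/707881 (P = -1915/(828 - 887*1/856) = -1915/(828 - 887/856) = -1915/707881/856 = -1915*856/707881 = -1639240/707881 ≈ -2.3157)
P + z(46) = -1639240/707881 + 46² = -1639240/707881 + 2116 = 1496236956/707881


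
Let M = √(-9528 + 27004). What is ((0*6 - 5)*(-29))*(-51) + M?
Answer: -7395 + 2*√4369 ≈ -7262.8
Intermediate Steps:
M = 2*√4369 (M = √17476 = 2*√4369 ≈ 132.20)
((0*6 - 5)*(-29))*(-51) + M = ((0*6 - 5)*(-29))*(-51) + 2*√4369 = ((0 - 5)*(-29))*(-51) + 2*√4369 = -5*(-29)*(-51) + 2*√4369 = 145*(-51) + 2*√4369 = -7395 + 2*√4369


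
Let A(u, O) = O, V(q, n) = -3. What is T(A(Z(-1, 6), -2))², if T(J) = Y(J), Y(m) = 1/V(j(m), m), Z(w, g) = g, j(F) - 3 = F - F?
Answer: ⅑ ≈ 0.11111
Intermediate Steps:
j(F) = 3 (j(F) = 3 + (F - F) = 3 + 0 = 3)
Y(m) = -⅓ (Y(m) = 1/(-3) = -⅓)
T(J) = -⅓
T(A(Z(-1, 6), -2))² = (-⅓)² = ⅑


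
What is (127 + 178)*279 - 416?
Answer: 84679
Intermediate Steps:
(127 + 178)*279 - 416 = 305*279 - 416 = 85095 - 416 = 84679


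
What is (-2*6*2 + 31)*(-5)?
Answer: -35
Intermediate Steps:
(-2*6*2 + 31)*(-5) = (-12*2 + 31)*(-5) = (-24 + 31)*(-5) = 7*(-5) = -35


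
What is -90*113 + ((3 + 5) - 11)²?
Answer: -10161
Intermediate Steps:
-90*113 + ((3 + 5) - 11)² = -10170 + (8 - 11)² = -10170 + (-3)² = -10170 + 9 = -10161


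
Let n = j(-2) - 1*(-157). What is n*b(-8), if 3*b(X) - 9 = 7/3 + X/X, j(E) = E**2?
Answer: 5957/9 ≈ 661.89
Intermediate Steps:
n = 161 (n = (-2)**2 - 1*(-157) = 4 + 157 = 161)
b(X) = 37/9 (b(X) = 3 + (7/3 + X/X)/3 = 3 + (7*(1/3) + 1)/3 = 3 + (7/3 + 1)/3 = 3 + (1/3)*(10/3) = 3 + 10/9 = 37/9)
n*b(-8) = 161*(37/9) = 5957/9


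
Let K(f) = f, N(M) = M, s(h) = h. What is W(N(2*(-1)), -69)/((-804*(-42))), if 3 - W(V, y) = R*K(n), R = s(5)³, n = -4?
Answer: 503/33768 ≈ 0.014896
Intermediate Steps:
R = 125 (R = 5³ = 125)
W(V, y) = 503 (W(V, y) = 3 - 125*(-4) = 3 - 1*(-500) = 3 + 500 = 503)
W(N(2*(-1)), -69)/((-804*(-42))) = 503/((-804*(-42))) = 503/33768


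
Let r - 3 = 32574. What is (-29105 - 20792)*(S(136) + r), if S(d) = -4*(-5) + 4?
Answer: -1626692097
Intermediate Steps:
r = 32577 (r = 3 + 32574 = 32577)
S(d) = 24 (S(d) = 20 + 4 = 24)
(-29105 - 20792)*(S(136) + r) = (-29105 - 20792)*(24 + 32577) = -49897*32601 = -1626692097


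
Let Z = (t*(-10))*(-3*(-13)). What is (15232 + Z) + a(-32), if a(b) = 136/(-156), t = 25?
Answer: 213764/39 ≈ 5481.1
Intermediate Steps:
a(b) = -34/39 (a(b) = 136*(-1/156) = -34/39)
Z = -9750 (Z = (25*(-10))*(-3*(-13)) = -250*39 = -9750)
(15232 + Z) + a(-32) = (15232 - 9750) - 34/39 = 5482 - 34/39 = 213764/39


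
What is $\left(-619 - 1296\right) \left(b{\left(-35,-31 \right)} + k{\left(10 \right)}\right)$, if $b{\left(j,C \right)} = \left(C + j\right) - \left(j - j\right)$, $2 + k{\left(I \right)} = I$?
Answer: $111070$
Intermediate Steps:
$k{\left(I \right)} = -2 + I$
$b{\left(j,C \right)} = C + j$ ($b{\left(j,C \right)} = \left(C + j\right) - 0 = \left(C + j\right) + 0 = C + j$)
$\left(-619 - 1296\right) \left(b{\left(-35,-31 \right)} + k{\left(10 \right)}\right) = \left(-619 - 1296\right) \left(\left(-31 - 35\right) + \left(-2 + 10\right)\right) = - 1915 \left(-66 + 8\right) = \left(-1915\right) \left(-58\right) = 111070$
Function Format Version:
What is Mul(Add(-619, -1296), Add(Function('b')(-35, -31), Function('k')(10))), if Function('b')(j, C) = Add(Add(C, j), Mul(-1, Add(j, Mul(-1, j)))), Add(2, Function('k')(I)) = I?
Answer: 111070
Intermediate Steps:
Function('k')(I) = Add(-2, I)
Function('b')(j, C) = Add(C, j) (Function('b')(j, C) = Add(Add(C, j), Mul(-1, 0)) = Add(Add(C, j), 0) = Add(C, j))
Mul(Add(-619, -1296), Add(Function('b')(-35, -31), Function('k')(10))) = Mul(Add(-619, -1296), Add(Add(-31, -35), Add(-2, 10))) = Mul(-1915, Add(-66, 8)) = Mul(-1915, -58) = 111070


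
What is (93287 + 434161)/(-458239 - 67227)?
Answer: -263724/262733 ≈ -1.0038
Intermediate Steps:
(93287 + 434161)/(-458239 - 67227) = 527448/(-525466) = 527448*(-1/525466) = -263724/262733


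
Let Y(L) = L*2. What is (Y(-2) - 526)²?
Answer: 280900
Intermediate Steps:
Y(L) = 2*L
(Y(-2) - 526)² = (2*(-2) - 526)² = (-4 - 526)² = (-530)² = 280900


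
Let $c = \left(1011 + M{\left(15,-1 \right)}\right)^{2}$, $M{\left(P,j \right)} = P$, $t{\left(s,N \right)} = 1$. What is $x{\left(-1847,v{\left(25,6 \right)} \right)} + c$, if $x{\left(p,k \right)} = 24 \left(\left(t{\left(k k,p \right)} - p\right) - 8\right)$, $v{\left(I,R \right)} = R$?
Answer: $1096836$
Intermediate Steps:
$x{\left(p,k \right)} = -168 - 24 p$ ($x{\left(p,k \right)} = 24 \left(\left(1 - p\right) - 8\right) = 24 \left(-7 - p\right) = -168 - 24 p$)
$c = 1052676$ ($c = \left(1011 + 15\right)^{2} = 1026^{2} = 1052676$)
$x{\left(-1847,v{\left(25,6 \right)} \right)} + c = \left(-168 - -44328\right) + 1052676 = \left(-168 + 44328\right) + 1052676 = 44160 + 1052676 = 1096836$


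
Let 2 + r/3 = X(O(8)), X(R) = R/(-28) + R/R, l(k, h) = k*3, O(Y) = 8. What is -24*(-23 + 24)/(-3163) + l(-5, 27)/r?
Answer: 110921/28467 ≈ 3.8965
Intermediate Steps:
l(k, h) = 3*k
X(R) = 1 - R/28 (X(R) = R*(-1/28) + 1 = -R/28 + 1 = 1 - R/28)
r = -27/7 (r = -6 + 3*(1 - 1/28*8) = -6 + 3*(1 - 2/7) = -6 + 3*(5/7) = -6 + 15/7 = -27/7 ≈ -3.8571)
-24*(-23 + 24)/(-3163) + l(-5, 27)/r = -24*(-23 + 24)/(-3163) + (3*(-5))/(-27/7) = -24*1*(-1/3163) - 15*(-7/27) = -24*(-1/3163) + 35/9 = 24/3163 + 35/9 = 110921/28467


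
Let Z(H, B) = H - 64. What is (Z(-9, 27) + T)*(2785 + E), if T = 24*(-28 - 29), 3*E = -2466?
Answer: -2828683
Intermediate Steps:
E = -822 (E = (⅓)*(-2466) = -822)
Z(H, B) = -64 + H
T = -1368 (T = 24*(-57) = -1368)
(Z(-9, 27) + T)*(2785 + E) = ((-64 - 9) - 1368)*(2785 - 822) = (-73 - 1368)*1963 = -1441*1963 = -2828683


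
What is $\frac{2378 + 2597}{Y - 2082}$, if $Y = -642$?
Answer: $- \frac{4975}{2724} \approx -1.8264$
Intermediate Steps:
$\frac{2378 + 2597}{Y - 2082} = \frac{2378 + 2597}{-642 - 2082} = \frac{4975}{-2724} = 4975 \left(- \frac{1}{2724}\right) = - \frac{4975}{2724}$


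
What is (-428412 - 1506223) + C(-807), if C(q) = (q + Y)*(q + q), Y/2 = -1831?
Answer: 5278331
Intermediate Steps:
Y = -3662 (Y = 2*(-1831) = -3662)
C(q) = 2*q*(-3662 + q) (C(q) = (q - 3662)*(q + q) = (-3662 + q)*(2*q) = 2*q*(-3662 + q))
(-428412 - 1506223) + C(-807) = (-428412 - 1506223) + 2*(-807)*(-3662 - 807) = -1934635 + 2*(-807)*(-4469) = -1934635 + 7212966 = 5278331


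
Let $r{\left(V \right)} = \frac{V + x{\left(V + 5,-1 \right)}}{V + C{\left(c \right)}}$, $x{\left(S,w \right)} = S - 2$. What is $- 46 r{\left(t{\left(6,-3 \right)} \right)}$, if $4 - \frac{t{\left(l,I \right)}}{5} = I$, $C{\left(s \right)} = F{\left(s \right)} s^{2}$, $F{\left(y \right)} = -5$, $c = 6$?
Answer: $\frac{3358}{145} \approx 23.159$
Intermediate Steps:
$x{\left(S,w \right)} = -2 + S$
$C{\left(s \right)} = - 5 s^{2}$
$t{\left(l,I \right)} = 20 - 5 I$
$r{\left(V \right)} = \frac{3 + 2 V}{-180 + V}$ ($r{\left(V \right)} = \frac{V + \left(-2 + \left(V + 5\right)\right)}{V - 5 \cdot 6^{2}} = \frac{V + \left(-2 + \left(5 + V\right)\right)}{V - 180} = \frac{V + \left(3 + V\right)}{V - 180} = \frac{3 + 2 V}{-180 + V}$)
$- 46 r{\left(t{\left(6,-3 \right)} \right)} = - 46 \frac{3 + 2 \left(20 - -15\right)}{-180 + \left(20 - -15\right)} = - 46 \frac{3 + 2 \left(20 + 15\right)}{-180 + \left(20 + 15\right)} = - 46 \frac{3 + 2 \cdot 35}{-180 + 35} = - 46 \frac{3 + 70}{-145} = - 46 \left(\left(- \frac{1}{145}\right) 73\right) = \left(-46\right) \left(- \frac{73}{145}\right) = \frac{3358}{145}$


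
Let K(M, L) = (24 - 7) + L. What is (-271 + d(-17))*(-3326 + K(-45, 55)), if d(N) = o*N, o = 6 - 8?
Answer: 771198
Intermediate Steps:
o = -2
K(M, L) = 17 + L
d(N) = -2*N
(-271 + d(-17))*(-3326 + K(-45, 55)) = (-271 - 2*(-17))*(-3326 + (17 + 55)) = (-271 + 34)*(-3326 + 72) = -237*(-3254) = 771198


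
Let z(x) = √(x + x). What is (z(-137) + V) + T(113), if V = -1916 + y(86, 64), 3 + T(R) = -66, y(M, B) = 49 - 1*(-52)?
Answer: -1884 + I*√274 ≈ -1884.0 + 16.553*I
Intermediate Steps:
y(M, B) = 101 (y(M, B) = 49 + 52 = 101)
T(R) = -69 (T(R) = -3 - 66 = -69)
V = -1815 (V = -1916 + 101 = -1815)
z(x) = √2*√x (z(x) = √(2*x) = √2*√x)
(z(-137) + V) + T(113) = (√2*√(-137) - 1815) - 69 = (√2*(I*√137) - 1815) - 69 = (I*√274 - 1815) - 69 = (-1815 + I*√274) - 69 = -1884 + I*√274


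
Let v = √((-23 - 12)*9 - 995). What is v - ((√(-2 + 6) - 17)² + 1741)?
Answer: -1966 + I*√1310 ≈ -1966.0 + 36.194*I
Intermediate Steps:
v = I*√1310 (v = √(-35*9 - 995) = √(-315 - 995) = √(-1310) = I*√1310 ≈ 36.194*I)
v - ((√(-2 + 6) - 17)² + 1741) = I*√1310 - ((√(-2 + 6) - 17)² + 1741) = I*√1310 - ((√4 - 17)² + 1741) = I*√1310 - ((2 - 17)² + 1741) = I*√1310 - ((-15)² + 1741) = I*√1310 - (225 + 1741) = I*√1310 - 1*1966 = I*√1310 - 1966 = -1966 + I*√1310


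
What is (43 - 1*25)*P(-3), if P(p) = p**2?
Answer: 162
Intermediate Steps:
(43 - 1*25)*P(-3) = (43 - 1*25)*(-3)**2 = (43 - 25)*9 = 18*9 = 162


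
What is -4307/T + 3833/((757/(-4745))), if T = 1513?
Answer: -27521076504/1145341 ≈ -24029.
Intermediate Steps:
-4307/T + 3833/((757/(-4745))) = -4307/1513 + 3833/((757/(-4745))) = -4307*1/1513 + 3833/((757*(-1/4745))) = -4307/1513 + 3833/(-757/4745) = -4307/1513 + 3833*(-4745/757) = -4307/1513 - 18187585/757 = -27521076504/1145341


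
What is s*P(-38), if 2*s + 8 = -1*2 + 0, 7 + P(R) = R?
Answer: 225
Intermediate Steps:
P(R) = -7 + R
s = -5 (s = -4 + (-1*2 + 0)/2 = -4 + (-2 + 0)/2 = -4 + (½)*(-2) = -4 - 1 = -5)
s*P(-38) = -5*(-7 - 38) = -5*(-45) = 225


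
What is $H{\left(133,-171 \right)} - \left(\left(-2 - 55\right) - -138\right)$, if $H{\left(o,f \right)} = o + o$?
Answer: $185$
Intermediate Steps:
$H{\left(o,f \right)} = 2 o$
$H{\left(133,-171 \right)} - \left(\left(-2 - 55\right) - -138\right) = 2 \cdot 133 - \left(\left(-2 - 55\right) - -138\right) = 266 - \left(\left(-2 - 55\right) + 138\right) = 266 - \left(-57 + 138\right) = 266 - 81 = 185$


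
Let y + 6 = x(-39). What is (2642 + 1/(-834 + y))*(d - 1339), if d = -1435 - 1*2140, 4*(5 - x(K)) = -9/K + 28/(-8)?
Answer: -1126321261884/86755 ≈ -1.2983e+7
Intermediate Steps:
x(K) = 47/8 + 9/(4*K) (x(K) = 5 - (-9/K + 28/(-8))/4 = 5 - (-9/K + 28*(-⅛))/4 = 5 - (-9/K - 7/2)/4 = 5 - (-7/2 - 9/K)/4 = 5 + (7/8 + 9/(4*K)) = 47/8 + 9/(4*K))
d = -3575 (d = -1435 - 2140 = -3575)
y = -19/104 (y = -6 + (⅛)*(18 + 47*(-39))/(-39) = -6 + (⅛)*(-1/39)*(18 - 1833) = -6 + (⅛)*(-1/39)*(-1815) = -6 + 605/104 = -19/104 ≈ -0.18269)
(2642 + 1/(-834 + y))*(d - 1339) = (2642 + 1/(-834 - 19/104))*(-3575 - 1339) = (2642 + 1/(-86755/104))*(-4914) = (2642 - 104/86755)*(-4914) = (229206606/86755)*(-4914) = -1126321261884/86755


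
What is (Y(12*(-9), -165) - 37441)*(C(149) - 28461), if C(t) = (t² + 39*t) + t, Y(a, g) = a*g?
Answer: 5886300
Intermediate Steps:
C(t) = t² + 40*t
(Y(12*(-9), -165) - 37441)*(C(149) - 28461) = ((12*(-9))*(-165) - 37441)*(149*(40 + 149) - 28461) = (-108*(-165) - 37441)*(149*189 - 28461) = (17820 - 37441)*(28161 - 28461) = -19621*(-300) = 5886300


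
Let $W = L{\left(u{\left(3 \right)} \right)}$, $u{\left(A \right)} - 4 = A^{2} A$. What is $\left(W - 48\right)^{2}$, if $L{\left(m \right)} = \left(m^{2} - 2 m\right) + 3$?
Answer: $729316$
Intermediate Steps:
$u{\left(A \right)} = 4 + A^{3}$ ($u{\left(A \right)} = 4 + A^{2} A = 4 + A^{3}$)
$L{\left(m \right)} = 3 + m^{2} - 2 m$
$W = 902$ ($W = 3 + \left(4 + 3^{3}\right)^{2} - 2 \left(4 + 3^{3}\right) = 3 + \left(4 + 27\right)^{2} - 2 \left(4 + 27\right) = 3 + 31^{2} - 62 = 3 + 961 - 62 = 902$)
$\left(W - 48\right)^{2} = \left(902 - 48\right)^{2} = 854^{2} = 729316$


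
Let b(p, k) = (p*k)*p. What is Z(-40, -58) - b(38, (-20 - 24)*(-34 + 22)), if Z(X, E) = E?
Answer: -762490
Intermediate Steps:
b(p, k) = k*p² (b(p, k) = (k*p)*p = k*p²)
Z(-40, -58) - b(38, (-20 - 24)*(-34 + 22)) = -58 - (-20 - 24)*(-34 + 22)*38² = -58 - (-44*(-12))*1444 = -58 - 528*1444 = -58 - 1*762432 = -58 - 762432 = -762490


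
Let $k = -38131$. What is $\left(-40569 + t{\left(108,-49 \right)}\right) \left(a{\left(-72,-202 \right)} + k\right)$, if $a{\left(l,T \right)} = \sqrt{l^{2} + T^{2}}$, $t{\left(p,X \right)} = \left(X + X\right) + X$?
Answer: $1552541796 - 81432 \sqrt{11497} \approx 1.5438 \cdot 10^{9}$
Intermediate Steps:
$t{\left(p,X \right)} = 3 X$ ($t{\left(p,X \right)} = 2 X + X = 3 X$)
$a{\left(l,T \right)} = \sqrt{T^{2} + l^{2}}$
$\left(-40569 + t{\left(108,-49 \right)}\right) \left(a{\left(-72,-202 \right)} + k\right) = \left(-40569 + 3 \left(-49\right)\right) \left(\sqrt{\left(-202\right)^{2} + \left(-72\right)^{2}} - 38131\right) = \left(-40569 - 147\right) \left(\sqrt{40804 + 5184} - 38131\right) = - 40716 \left(\sqrt{45988} - 38131\right) = - 40716 \left(2 \sqrt{11497} - 38131\right) = - 40716 \left(-38131 + 2 \sqrt{11497}\right) = 1552541796 - 81432 \sqrt{11497}$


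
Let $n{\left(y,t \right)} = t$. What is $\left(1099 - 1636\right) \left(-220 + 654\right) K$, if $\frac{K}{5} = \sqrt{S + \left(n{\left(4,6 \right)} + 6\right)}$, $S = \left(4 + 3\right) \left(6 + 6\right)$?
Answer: $- 4661160 \sqrt{6} \approx -1.1417 \cdot 10^{7}$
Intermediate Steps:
$S = 84$ ($S = 7 \cdot 12 = 84$)
$K = 20 \sqrt{6}$ ($K = 5 \sqrt{84 + \left(6 + 6\right)} = 5 \sqrt{84 + 12} = 5 \sqrt{96} = 5 \cdot 4 \sqrt{6} = 20 \sqrt{6} \approx 48.99$)
$\left(1099 - 1636\right) \left(-220 + 654\right) K = \left(1099 - 1636\right) \left(-220 + 654\right) 20 \sqrt{6} = \left(-537\right) 434 \cdot 20 \sqrt{6} = - 233058 \cdot 20 \sqrt{6} = - 4661160 \sqrt{6}$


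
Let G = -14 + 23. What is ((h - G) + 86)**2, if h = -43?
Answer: 1156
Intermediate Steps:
G = 9
((h - G) + 86)**2 = ((-43 - 1*9) + 86)**2 = ((-43 - 9) + 86)**2 = (-52 + 86)**2 = 34**2 = 1156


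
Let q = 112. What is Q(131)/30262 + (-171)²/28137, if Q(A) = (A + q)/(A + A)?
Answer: 77282772165/74362752076 ≈ 1.0393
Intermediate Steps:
Q(A) = (112 + A)/(2*A) (Q(A) = (A + 112)/(A + A) = (112 + A)/((2*A)) = (112 + A)*(1/(2*A)) = (112 + A)/(2*A))
Q(131)/30262 + (-171)²/28137 = ((½)*(112 + 131)/131)/30262 + (-171)²/28137 = ((½)*(1/131)*243)*(1/30262) + 29241*(1/28137) = (243/262)*(1/30262) + 9747/9379 = 243/7928644 + 9747/9379 = 77282772165/74362752076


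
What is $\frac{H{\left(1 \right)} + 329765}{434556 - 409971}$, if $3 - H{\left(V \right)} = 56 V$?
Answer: $\frac{109904}{8195} \approx 13.411$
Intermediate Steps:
$H{\left(V \right)} = 3 - 56 V$
$\frac{H{\left(1 \right)} + 329765}{434556 - 409971} = \frac{\left(3 - 56\right) + 329765}{434556 - 409971} = \frac{\left(3 - 56\right) + 329765}{24585} = \left(-53 + 329765\right) \frac{1}{24585} = 329712 \cdot \frac{1}{24585} = \frac{109904}{8195}$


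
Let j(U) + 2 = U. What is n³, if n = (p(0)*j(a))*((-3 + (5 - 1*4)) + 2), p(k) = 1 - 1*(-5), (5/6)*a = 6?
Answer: 0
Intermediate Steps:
a = 36/5 (a = (6/5)*6 = 36/5 ≈ 7.2000)
j(U) = -2 + U
p(k) = 6 (p(k) = 1 + 5 = 6)
n = 0 (n = (6*(-2 + 36/5))*((-3 + (5 - 1*4)) + 2) = (6*(26/5))*((-3 + (5 - 4)) + 2) = 156*((-3 + 1) + 2)/5 = 156*(-2 + 2)/5 = (156/5)*0 = 0)
n³ = 0³ = 0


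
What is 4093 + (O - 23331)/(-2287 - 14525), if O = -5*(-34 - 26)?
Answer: 7648283/1868 ≈ 4094.4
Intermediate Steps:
O = 300 (O = -5*(-60) = 300)
4093 + (O - 23331)/(-2287 - 14525) = 4093 + (300 - 23331)/(-2287 - 14525) = 4093 - 23031/(-16812) = 4093 - 23031*(-1/16812) = 4093 + 2559/1868 = 7648283/1868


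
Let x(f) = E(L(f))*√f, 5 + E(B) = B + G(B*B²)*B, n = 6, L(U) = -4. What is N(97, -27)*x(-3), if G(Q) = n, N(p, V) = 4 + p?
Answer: -3333*I*√3 ≈ -5772.9*I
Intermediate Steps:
G(Q) = 6
E(B) = -5 + 7*B (E(B) = -5 + (B + 6*B) = -5 + 7*B)
x(f) = -33*√f (x(f) = (-5 + 7*(-4))*√f = (-5 - 28)*√f = -33*√f)
N(97, -27)*x(-3) = (4 + 97)*(-33*I*√3) = 101*(-33*I*√3) = -3333*I*√3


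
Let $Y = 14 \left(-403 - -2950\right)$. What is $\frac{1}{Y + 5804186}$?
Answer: $\frac{1}{5839844} \approx 1.7124 \cdot 10^{-7}$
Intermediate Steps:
$Y = 35658$ ($Y = 14 \left(-403 + 2950\right) = 14 \cdot 2547 = 35658$)
$\frac{1}{Y + 5804186} = \frac{1}{35658 + 5804186} = \frac{1}{5839844}$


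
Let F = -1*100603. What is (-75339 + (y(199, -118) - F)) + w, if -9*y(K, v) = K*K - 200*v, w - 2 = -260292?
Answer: -726145/3 ≈ -2.4205e+5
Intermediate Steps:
w = -260290 (w = 2 - 260292 = -260290)
F = -100603
y(K, v) = -K²/9 + 200*v/9 (y(K, v) = -(K*K - 200*v)/9 = -(K² - 200*v)/9 = -K²/9 + 200*v/9)
(-75339 + (y(199, -118) - F)) + w = (-75339 + ((-⅑*199² + (200/9)*(-118)) - 1*(-100603))) - 260290 = (-75339 + ((-⅑*39601 - 23600/9) + 100603)) - 260290 = (-75339 + ((-39601/9 - 23600/9) + 100603)) - 260290 = (-75339 + (-21067/3 + 100603)) - 260290 = (-75339 + 280742/3) - 260290 = 54725/3 - 260290 = -726145/3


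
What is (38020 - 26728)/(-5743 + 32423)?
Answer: 2823/6670 ≈ 0.42324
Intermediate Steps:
(38020 - 26728)/(-5743 + 32423) = 11292/26680 = 11292*(1/26680) = 2823/6670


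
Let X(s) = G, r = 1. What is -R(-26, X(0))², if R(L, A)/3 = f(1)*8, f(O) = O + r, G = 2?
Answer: -2304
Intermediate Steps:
X(s) = 2
f(O) = 1 + O (f(O) = O + 1 = 1 + O)
R(L, A) = 48 (R(L, A) = 3*((1 + 1)*8) = 3*(2*8) = 3*16 = 48)
-R(-26, X(0))² = -1*48² = -1*2304 = -2304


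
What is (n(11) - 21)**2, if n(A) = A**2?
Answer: 10000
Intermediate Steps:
(n(11) - 21)**2 = (11**2 - 21)**2 = (121 - 21)**2 = 100**2 = 10000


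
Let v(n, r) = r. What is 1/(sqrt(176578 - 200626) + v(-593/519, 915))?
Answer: 305/287091 - 4*I*sqrt(167)/287091 ≈ 0.0010624 - 0.00018005*I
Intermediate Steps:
1/(sqrt(176578 - 200626) + v(-593/519, 915)) = 1/(sqrt(176578 - 200626) + 915) = 1/(sqrt(-24048) + 915) = 1/(12*I*sqrt(167) + 915) = 1/(915 + 12*I*sqrt(167))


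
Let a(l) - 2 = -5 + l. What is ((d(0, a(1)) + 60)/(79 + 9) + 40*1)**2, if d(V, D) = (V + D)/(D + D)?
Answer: 423801/256 ≈ 1655.5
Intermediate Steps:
a(l) = -3 + l (a(l) = 2 + (-5 + l) = -3 + l)
d(V, D) = (D + V)/(2*D) (d(V, D) = (D + V)/((2*D)) = (D + V)*(1/(2*D)) = (D + V)/(2*D))
((d(0, a(1)) + 60)/(79 + 9) + 40*1)**2 = ((((-3 + 1) + 0)/(2*(-3 + 1)) + 60)/(79 + 9) + 40*1)**2 = (((1/2)*(-2 + 0)/(-2) + 60)/88 + 40)**2 = (((1/2)*(-1/2)*(-2) + 60)*(1/88) + 40)**2 = ((1/2 + 60)*(1/88) + 40)**2 = ((121/2)*(1/88) + 40)**2 = (11/16 + 40)**2 = (651/16)**2 = 423801/256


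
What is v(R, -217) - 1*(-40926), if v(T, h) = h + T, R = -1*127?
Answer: 40582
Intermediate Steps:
R = -127
v(T, h) = T + h
v(R, -217) - 1*(-40926) = (-127 - 217) - 1*(-40926) = -344 + 40926 = 40582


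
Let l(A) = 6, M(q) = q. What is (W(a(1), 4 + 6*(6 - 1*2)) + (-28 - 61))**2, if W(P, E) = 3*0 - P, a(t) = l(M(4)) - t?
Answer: 8836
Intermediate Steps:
a(t) = 6 - t
W(P, E) = -P (W(P, E) = 0 - P = -P)
(W(a(1), 4 + 6*(6 - 1*2)) + (-28 - 61))**2 = (-(6 - 1*1) + (-28 - 61))**2 = (-(6 - 1) - 89)**2 = (-1*5 - 89)**2 = (-5 - 89)**2 = (-94)**2 = 8836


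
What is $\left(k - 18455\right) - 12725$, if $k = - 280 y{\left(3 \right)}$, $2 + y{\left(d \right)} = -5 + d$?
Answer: $-30060$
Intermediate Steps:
$y{\left(d \right)} = -7 + d$ ($y{\left(d \right)} = -2 + \left(-5 + d\right) = -7 + d$)
$k = 1120$ ($k = - 280 \left(-7 + 3\right) = \left(-280\right) \left(-4\right) = 1120$)
$\left(k - 18455\right) - 12725 = \left(1120 - 18455\right) - 12725 = -17335 - 12725 = -30060$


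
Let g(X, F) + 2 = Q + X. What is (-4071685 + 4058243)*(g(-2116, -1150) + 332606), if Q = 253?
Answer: -4445820522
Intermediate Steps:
g(X, F) = 251 + X (g(X, F) = -2 + (253 + X) = 251 + X)
(-4071685 + 4058243)*(g(-2116, -1150) + 332606) = (-4071685 + 4058243)*((251 - 2116) + 332606) = -13442*(-1865 + 332606) = -13442*330741 = -4445820522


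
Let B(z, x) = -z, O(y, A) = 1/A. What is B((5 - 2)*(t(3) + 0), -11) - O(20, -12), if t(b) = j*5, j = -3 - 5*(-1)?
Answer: -359/12 ≈ -29.917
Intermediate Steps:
j = 2 (j = -3 + 5 = 2)
t(b) = 10 (t(b) = 2*5 = 10)
B((5 - 2)*(t(3) + 0), -11) - O(20, -12) = -(5 - 2)*(10 + 0) - 1/(-12) = -3*10 - 1*(-1/12) = -1*30 + 1/12 = -30 + 1/12 = -359/12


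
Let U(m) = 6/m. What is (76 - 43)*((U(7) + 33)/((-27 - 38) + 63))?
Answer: -7821/14 ≈ -558.64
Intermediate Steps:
(76 - 43)*((U(7) + 33)/((-27 - 38) + 63)) = (76 - 43)*((6/7 + 33)/((-27 - 38) + 63)) = 33*((6*(1/7) + 33)/(-65 + 63)) = 33*((6/7 + 33)/(-2)) = 33*((237/7)*(-1/2)) = 33*(-237/14) = -7821/14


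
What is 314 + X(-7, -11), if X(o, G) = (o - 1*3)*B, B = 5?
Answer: 264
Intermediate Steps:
X(o, G) = -15 + 5*o (X(o, G) = (o - 1*3)*5 = (o - 3)*5 = (-3 + o)*5 = -15 + 5*o)
314 + X(-7, -11) = 314 + (-15 + 5*(-7)) = 314 + (-15 - 35) = 314 - 50 = 264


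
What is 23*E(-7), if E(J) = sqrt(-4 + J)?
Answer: 23*I*sqrt(11) ≈ 76.282*I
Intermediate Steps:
23*E(-7) = 23*sqrt(-4 - 7) = 23*sqrt(-11) = 23*(I*sqrt(11)) = 23*I*sqrt(11)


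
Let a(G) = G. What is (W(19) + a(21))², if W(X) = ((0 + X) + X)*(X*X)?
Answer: 188760121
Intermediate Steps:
W(X) = 2*X³ (W(X) = (X + X)*X² = (2*X)*X² = 2*X³)
(W(19) + a(21))² = (2*19³ + 21)² = (2*6859 + 21)² = (13718 + 21)² = 13739² = 188760121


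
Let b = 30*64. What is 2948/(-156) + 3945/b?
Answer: -84079/4992 ≈ -16.843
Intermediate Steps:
b = 1920
2948/(-156) + 3945/b = 2948/(-156) + 3945/1920 = 2948*(-1/156) + 3945*(1/1920) = -737/39 + 263/128 = -84079/4992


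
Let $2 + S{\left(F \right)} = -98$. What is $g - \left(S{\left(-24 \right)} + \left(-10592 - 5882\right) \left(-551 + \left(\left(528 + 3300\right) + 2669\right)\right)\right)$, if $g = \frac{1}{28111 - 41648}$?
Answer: $\frac{1326010120647}{13537} \approx 9.7955 \cdot 10^{7}$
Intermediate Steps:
$S{\left(F \right)} = -100$ ($S{\left(F \right)} = -2 - 98 = -100$)
$g = - \frac{1}{13537}$ ($g = \frac{1}{-13537} = - \frac{1}{13537} \approx -7.3872 \cdot 10^{-5}$)
$g - \left(S{\left(-24 \right)} + \left(-10592 - 5882\right) \left(-551 + \left(\left(528 + 3300\right) + 2669\right)\right)\right) = - \frac{1}{13537} - \left(-100 + \left(-10592 - 5882\right) \left(-551 + \left(\left(528 + 3300\right) + 2669\right)\right)\right) = - \frac{1}{13537} - \left(-100 - 16474 \left(-551 + \left(3828 + 2669\right)\right)\right) = - \frac{1}{13537} - \left(-100 - 16474 \left(-551 + 6497\right)\right) = - \frac{1}{13537} - \left(-100 - 97954404\right) = - \frac{1}{13537} - -97954504 = - \frac{1}{13537} + 97954504 = \frac{1326010120647}{13537}$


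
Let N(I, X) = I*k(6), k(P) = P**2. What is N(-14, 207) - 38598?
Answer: -39102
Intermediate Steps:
N(I, X) = 36*I (N(I, X) = I*6**2 = I*36 = 36*I)
N(-14, 207) - 38598 = 36*(-14) - 38598 = -504 - 38598 = -39102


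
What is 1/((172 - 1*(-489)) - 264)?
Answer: 1/397 ≈ 0.0025189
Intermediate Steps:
1/((172 - 1*(-489)) - 264) = 1/((172 + 489) - 264) = 1/(661 - 264) = 1/397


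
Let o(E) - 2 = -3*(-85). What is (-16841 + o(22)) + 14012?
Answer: -2572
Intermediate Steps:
o(E) = 257 (o(E) = 2 - 3*(-85) = 2 + 255 = 257)
(-16841 + o(22)) + 14012 = (-16841 + 257) + 14012 = -16584 + 14012 = -2572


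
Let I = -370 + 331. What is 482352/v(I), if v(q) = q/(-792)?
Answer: 9795456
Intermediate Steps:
I = -39
v(q) = -q/792 (v(q) = q*(-1/792) = -q/792)
482352/v(I) = 482352/((-1/792*(-39))) = 482352/(13/264) = 482352*(264/13) = 9795456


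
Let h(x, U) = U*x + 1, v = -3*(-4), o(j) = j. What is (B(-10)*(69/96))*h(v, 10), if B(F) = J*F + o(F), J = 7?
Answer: -13915/2 ≈ -6957.5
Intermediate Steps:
v = 12
B(F) = 8*F (B(F) = 7*F + F = 8*F)
h(x, U) = 1 + U*x
(B(-10)*(69/96))*h(v, 10) = ((8*(-10))*(69/96))*(1 + 10*12) = (-5520/96)*(1 + 120) = -80*23/32*121 = -115/2*121 = -13915/2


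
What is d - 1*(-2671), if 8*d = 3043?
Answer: 24411/8 ≈ 3051.4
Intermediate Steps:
d = 3043/8 (d = (⅛)*3043 = 3043/8 ≈ 380.38)
d - 1*(-2671) = 3043/8 - 1*(-2671) = 3043/8 + 2671 = 24411/8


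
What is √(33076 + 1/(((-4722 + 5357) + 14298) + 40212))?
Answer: √100583157678045/55145 ≈ 181.87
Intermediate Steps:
√(33076 + 1/(((-4722 + 5357) + 14298) + 40212)) = √(33076 + 1/((635 + 14298) + 40212)) = √(33076 + 1/(14933 + 40212)) = √(33076 + 1/55145) = √(1823976021/55145) = √100583157678045/55145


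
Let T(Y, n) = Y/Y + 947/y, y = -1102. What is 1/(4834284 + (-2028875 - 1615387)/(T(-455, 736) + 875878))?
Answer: 321739237/1555377506942400 ≈ 2.0686e-7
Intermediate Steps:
T(Y, n) = 155/1102 (T(Y, n) = Y/Y + 947/(-1102) = 1 + 947*(-1/1102) = 1 - 947/1102 = 155/1102)
1/(4834284 + (-2028875 - 1615387)/(T(-455, 736) + 875878)) = 1/(4834284 + (-2028875 - 1615387)/(155/1102 + 875878)) = 1/(4834284 - 3644262/965217711/1102) = 1/(4834284 - 3644262*1102/965217711) = 1/(4834284 - 1338658908/321739237) = 1/(1555377506942400/321739237) = 321739237/1555377506942400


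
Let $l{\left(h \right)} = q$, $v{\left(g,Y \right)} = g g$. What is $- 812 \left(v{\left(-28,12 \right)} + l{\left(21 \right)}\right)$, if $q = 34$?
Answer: $-664216$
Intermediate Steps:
$v{\left(g,Y \right)} = g^{2}$
$l{\left(h \right)} = 34$
$- 812 \left(v{\left(-28,12 \right)} + l{\left(21 \right)}\right) = - 812 \left(\left(-28\right)^{2} + 34\right) = - 812 \left(784 + 34\right) = \left(-812\right) 818 = -664216$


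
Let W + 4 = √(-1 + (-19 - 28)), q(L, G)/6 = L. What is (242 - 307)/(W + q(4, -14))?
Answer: -325/112 + 65*I*√3/112 ≈ -2.9018 + 1.0052*I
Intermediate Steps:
q(L, G) = 6*L
W = -4 + 4*I*√3 (W = -4 + √(-1 + (-19 - 28)) = -4 + √(-1 - 47) = -4 + √(-48) = -4 + 4*I*√3 ≈ -4.0 + 6.9282*I)
(242 - 307)/(W + q(4, -14)) = (242 - 307)/((-4 + 4*I*√3) + 6*4) = -65/((-4 + 4*I*√3) + 24) = -65/(20 + 4*I*√3)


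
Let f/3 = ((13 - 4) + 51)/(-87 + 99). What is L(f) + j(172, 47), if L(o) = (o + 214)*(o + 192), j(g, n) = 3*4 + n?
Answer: 47462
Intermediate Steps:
j(g, n) = 12 + n
f = 15 (f = 3*(((13 - 4) + 51)/(-87 + 99)) = 3*((9 + 51)/12) = 3*(60*(1/12)) = 3*5 = 15)
L(o) = (192 + o)*(214 + o) (L(o) = (214 + o)*(192 + o) = (192 + o)*(214 + o))
L(f) + j(172, 47) = (41088 + 15² + 406*15) + (12 + 47) = (41088 + 225 + 6090) + 59 = 47403 + 59 = 47462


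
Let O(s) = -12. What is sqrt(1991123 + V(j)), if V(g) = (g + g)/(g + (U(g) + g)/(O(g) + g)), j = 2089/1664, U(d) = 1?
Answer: sqrt(1926361427086238493301)/31104239 ≈ 1411.1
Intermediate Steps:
j = 2089/1664 (j = 2089*(1/1664) = 2089/1664 ≈ 1.2554)
V(g) = 2*g/(g + (1 + g)/(-12 + g)) (V(g) = (g + g)/(g + (1 + g)/(-12 + g)) = (2*g)/(g + (1 + g)/(-12 + g)) = 2*g/(g + (1 + g)/(-12 + g)))
sqrt(1991123 + V(j)) = sqrt(1991123 + 2*(2089/1664)*(-12 + 2089/1664)/(1 + (2089/1664)**2 - 11*2089/1664)) = sqrt(1991123 + 2*(2089/1664)*(-17879/1664)/(1 + 4363921/2768896 - 22979/1664)) = sqrt(1991123 + 2*(2089/1664)*(-17879/1664)/(-31104239/2768896)) = sqrt(1991123 + 2*(2089/1664)*(-2768896/31104239)*(-17879/1664)) = sqrt(1991123 + 74698462/31104239) = sqrt(61932440368859/31104239) = sqrt(1926361427086238493301)/31104239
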